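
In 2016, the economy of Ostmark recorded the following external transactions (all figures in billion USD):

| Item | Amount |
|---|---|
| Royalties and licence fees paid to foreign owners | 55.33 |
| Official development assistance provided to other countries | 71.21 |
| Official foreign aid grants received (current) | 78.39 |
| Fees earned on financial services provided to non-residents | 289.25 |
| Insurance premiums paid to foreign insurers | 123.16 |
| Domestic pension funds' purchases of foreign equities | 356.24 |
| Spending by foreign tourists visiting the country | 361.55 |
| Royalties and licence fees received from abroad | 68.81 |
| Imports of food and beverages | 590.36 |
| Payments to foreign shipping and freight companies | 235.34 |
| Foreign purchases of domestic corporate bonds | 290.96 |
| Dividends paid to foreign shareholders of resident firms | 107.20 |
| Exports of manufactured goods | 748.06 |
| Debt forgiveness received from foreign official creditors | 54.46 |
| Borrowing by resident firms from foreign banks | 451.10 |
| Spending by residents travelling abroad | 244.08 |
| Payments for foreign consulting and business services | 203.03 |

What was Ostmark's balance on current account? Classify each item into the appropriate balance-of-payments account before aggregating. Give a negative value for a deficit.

-83.65

Goods: 748.06 - 590.36 = 157.70
Services: 361.55 + 68.81 - 235.34 - 203.03 - 55.33 - 244.08 + 289.25 - 123.16 = -141.33
Primary income: -107.20
Secondary income: 78.39 - 71.21 = 7.18
Current account = 157.70 + (-141.33) + (-107.20) + 7.18 = -83.65
(Excluded from the current account — financial account: domestic pension funds' purchases of foreign equities 356.24, foreign purchases of domestic corporate bonds 290.96, borrowing by resident firms from foreign banks 451.10; capital account: debt forgiveness received from foreign official creditors 54.46.)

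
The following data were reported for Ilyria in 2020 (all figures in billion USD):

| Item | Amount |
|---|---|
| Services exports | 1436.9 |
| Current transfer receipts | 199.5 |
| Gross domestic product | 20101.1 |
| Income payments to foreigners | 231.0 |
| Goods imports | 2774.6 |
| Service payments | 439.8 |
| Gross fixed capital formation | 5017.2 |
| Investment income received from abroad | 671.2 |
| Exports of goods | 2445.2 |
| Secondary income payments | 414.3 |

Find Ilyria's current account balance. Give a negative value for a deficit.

893.1

Goods balance = 2445.2 - 2774.6 = -329.4
Services balance = 1436.9 - 439.8 = 997.1
Trade balance (goods + services) = -329.4 + 997.1 = 667.7
Net primary income = 671.2 - 231.0 = 440.2
Net secondary income = 199.5 - 414.3 = -214.8
Current account = 667.7 + 440.2 + (-214.8) = 893.1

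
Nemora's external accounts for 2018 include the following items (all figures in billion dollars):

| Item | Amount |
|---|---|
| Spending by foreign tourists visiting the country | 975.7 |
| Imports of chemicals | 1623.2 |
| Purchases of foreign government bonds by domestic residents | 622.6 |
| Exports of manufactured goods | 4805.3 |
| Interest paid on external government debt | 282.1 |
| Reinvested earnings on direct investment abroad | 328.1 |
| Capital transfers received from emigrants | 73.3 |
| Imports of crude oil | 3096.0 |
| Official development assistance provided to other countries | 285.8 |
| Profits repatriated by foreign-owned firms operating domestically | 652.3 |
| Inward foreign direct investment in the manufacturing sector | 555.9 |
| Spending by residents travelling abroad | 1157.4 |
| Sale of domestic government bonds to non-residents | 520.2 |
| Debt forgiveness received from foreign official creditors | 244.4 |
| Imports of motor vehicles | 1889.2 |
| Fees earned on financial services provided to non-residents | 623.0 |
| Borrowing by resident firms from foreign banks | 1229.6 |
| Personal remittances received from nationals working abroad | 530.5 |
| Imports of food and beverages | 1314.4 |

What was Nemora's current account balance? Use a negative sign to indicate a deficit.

Goods: -1314.4 - 1889.2 - 1623.2 - 3096.0 + 4805.3 = -3117.5
Services: 975.7 + 623.0 - 1157.4 = 441.3
Primary income: -282.1 - 652.3 + 328.1 = -606.3
Secondary income: -285.8 + 530.5 = 244.7
Current account = (-3117.5) + 441.3 + (-606.3) + 244.7 = -3037.8
(Excluded from the current account — financial account: purchases of foreign government bonds by domestic residents 622.6, inward foreign direct investment in the manufacturing sector 555.9, sale of domestic government bonds to non-residents 520.2, borrowing by resident firms from foreign banks 1229.6; capital account: capital transfers received from emigrants 73.3, debt forgiveness received from foreign official creditors 244.4.)

-3037.8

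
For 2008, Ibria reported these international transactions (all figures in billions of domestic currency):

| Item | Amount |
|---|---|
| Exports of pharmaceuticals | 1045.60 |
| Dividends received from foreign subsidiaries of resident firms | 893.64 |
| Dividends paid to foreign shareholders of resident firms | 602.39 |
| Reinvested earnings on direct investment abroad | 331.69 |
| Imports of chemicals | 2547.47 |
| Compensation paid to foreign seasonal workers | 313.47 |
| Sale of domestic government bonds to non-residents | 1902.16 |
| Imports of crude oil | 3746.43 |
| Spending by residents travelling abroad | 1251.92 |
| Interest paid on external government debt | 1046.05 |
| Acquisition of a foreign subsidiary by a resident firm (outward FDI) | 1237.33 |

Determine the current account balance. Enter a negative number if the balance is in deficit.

-7236.80

Goods: -3746.43 - 2547.47 + 1045.60 = -5248.30
Services: -1251.92
Primary income: 331.69 + 893.64 - 602.39 - 313.47 - 1046.05 = -736.58
Current account = (-5248.30) + (-1251.92) + (-736.58) = -7236.80
(Excluded from the current account — financial account: sale of domestic government bonds to non-residents 1902.16, acquisition of a foreign subsidiary by a resident firm (outward FDI) 1237.33.)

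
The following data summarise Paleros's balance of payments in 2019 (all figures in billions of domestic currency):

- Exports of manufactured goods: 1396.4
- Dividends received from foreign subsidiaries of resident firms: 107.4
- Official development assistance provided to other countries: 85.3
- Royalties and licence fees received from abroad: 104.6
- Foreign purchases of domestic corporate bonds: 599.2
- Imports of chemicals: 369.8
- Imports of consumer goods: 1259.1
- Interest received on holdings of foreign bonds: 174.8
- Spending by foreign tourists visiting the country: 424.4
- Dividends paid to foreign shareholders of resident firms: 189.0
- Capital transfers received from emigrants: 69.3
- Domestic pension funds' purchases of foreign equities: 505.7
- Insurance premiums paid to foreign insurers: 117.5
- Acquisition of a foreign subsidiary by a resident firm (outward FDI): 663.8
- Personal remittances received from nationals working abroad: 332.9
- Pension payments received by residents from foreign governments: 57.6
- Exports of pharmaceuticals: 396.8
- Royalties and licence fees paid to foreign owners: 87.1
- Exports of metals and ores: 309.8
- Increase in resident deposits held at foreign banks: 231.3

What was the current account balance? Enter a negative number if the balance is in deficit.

1196.9

Goods: 309.8 + 1396.4 - 369.8 + 396.8 - 1259.1 = 474.1
Services: -87.1 + 424.4 - 117.5 + 104.6 = 324.4
Primary income: 107.4 + 174.8 - 189.0 = 93.2
Secondary income: 57.6 + 332.9 - 85.3 = 305.2
Current account = 474.1 + 324.4 + 93.2 + 305.2 = 1196.9
(Excluded from the current account — financial account: foreign purchases of domestic corporate bonds 599.2, domestic pension funds' purchases of foreign equities 505.7, acquisition of a foreign subsidiary by a resident firm (outward FDI) 663.8, increase in resident deposits held at foreign banks 231.3; capital account: capital transfers received from emigrants 69.3.)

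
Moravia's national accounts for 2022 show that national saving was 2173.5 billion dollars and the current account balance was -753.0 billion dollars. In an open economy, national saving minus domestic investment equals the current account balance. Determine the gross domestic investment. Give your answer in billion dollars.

2926.5

I = S - CA = 2173.5 - (-753.0) = 2926.5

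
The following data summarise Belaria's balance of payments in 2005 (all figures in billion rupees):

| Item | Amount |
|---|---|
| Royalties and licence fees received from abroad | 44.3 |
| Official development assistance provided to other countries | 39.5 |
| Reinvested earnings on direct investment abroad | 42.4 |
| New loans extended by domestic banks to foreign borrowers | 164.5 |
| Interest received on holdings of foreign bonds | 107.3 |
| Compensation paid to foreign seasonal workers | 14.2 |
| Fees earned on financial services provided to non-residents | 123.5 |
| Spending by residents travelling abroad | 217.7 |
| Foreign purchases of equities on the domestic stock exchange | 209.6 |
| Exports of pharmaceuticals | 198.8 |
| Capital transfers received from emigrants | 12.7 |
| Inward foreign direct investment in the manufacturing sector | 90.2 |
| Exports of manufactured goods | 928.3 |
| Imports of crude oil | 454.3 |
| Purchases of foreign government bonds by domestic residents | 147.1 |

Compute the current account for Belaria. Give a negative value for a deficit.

Goods: 928.3 - 454.3 + 198.8 = 672.8
Services: 44.3 + 123.5 - 217.7 = -49.9
Primary income: 107.3 + 42.4 - 14.2 = 135.5
Secondary income: -39.5
Current account = 672.8 + (-49.9) + 135.5 + (-39.5) = 718.9
(Excluded from the current account — financial account: new loans extended by domestic banks to foreign borrowers 164.5, foreign purchases of equities on the domestic stock exchange 209.6, inward foreign direct investment in the manufacturing sector 90.2, purchases of foreign government bonds by domestic residents 147.1; capital account: capital transfers received from emigrants 12.7.)

718.9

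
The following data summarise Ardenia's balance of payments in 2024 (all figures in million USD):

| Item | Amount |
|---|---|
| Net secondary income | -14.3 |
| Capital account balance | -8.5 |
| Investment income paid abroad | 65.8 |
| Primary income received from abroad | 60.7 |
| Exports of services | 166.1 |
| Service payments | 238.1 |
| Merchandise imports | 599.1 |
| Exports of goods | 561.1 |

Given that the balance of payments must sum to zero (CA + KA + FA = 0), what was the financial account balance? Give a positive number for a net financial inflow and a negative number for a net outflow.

Goods balance = 561.1 - 599.1 = -38.0
Services balance = 166.1 - 238.1 = -72.0
Trade balance (goods + services) = -38.0 + (-72.0) = -110.0
Net primary income = 60.7 - 65.8 = -5.1
Net secondary income = -14.3
Current account = -110.0 + (-5.1) + (-14.3) = -129.4
Financial account = -(-129.4 + (-8.5)) = 137.9

137.9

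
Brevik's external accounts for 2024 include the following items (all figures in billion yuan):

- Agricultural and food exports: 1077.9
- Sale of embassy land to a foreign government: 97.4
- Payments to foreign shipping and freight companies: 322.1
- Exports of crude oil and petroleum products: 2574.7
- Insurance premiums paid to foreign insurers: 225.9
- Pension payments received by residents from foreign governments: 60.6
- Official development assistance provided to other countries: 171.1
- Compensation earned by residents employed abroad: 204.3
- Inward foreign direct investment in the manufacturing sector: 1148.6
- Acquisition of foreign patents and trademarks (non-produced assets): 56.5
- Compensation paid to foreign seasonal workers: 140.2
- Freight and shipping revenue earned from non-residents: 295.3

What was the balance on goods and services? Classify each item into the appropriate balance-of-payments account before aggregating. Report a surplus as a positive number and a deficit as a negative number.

Goods: 1077.9 + 2574.7 = 3652.6
Services: 295.3 - 322.1 - 225.9 = -252.7
Trade balance = 3652.6 + (-252.7) = 3399.9
(Excluded from the trade balance — capital account: sale of embassy land to a foreign government 97.4, acquisition of foreign patents and trademarks (non-produced assets) 56.5; secondary income: pension payments received by residents from foreign governments 60.6, official development assistance provided to other countries 171.1; primary income: compensation earned by residents employed abroad 204.3, compensation paid to foreign seasonal workers 140.2; financial account: inward foreign direct investment in the manufacturing sector 1148.6.)

3399.9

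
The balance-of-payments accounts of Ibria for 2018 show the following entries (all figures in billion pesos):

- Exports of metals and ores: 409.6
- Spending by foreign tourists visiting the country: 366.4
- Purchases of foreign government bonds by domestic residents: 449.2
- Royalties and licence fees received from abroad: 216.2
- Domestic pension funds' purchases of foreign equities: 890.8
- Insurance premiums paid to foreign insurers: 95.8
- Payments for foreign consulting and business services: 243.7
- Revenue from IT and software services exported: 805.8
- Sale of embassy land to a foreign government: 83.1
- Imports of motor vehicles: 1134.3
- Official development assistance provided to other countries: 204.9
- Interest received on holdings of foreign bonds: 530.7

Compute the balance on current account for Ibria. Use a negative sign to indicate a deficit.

Goods: -1134.3 + 409.6 = -724.7
Services: 805.8 - 95.8 + 366.4 - 243.7 + 216.2 = 1048.9
Primary income: 530.7
Secondary income: -204.9
Current account = (-724.7) + 1048.9 + 530.7 + (-204.9) = 650.0
(Excluded from the current account — financial account: purchases of foreign government bonds by domestic residents 449.2, domestic pension funds' purchases of foreign equities 890.8; capital account: sale of embassy land to a foreign government 83.1.)

650.0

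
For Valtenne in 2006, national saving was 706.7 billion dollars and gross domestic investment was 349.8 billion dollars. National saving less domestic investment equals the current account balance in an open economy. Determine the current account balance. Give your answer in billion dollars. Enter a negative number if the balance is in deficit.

356.9

CA = S - I = 706.7 - 349.8 = 356.9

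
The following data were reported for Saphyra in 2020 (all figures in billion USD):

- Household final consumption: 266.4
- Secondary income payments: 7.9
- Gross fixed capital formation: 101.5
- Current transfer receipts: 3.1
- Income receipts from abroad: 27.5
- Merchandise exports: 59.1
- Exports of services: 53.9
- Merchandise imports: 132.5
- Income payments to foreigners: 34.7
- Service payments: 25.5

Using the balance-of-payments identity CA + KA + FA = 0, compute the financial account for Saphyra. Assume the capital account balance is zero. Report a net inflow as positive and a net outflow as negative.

Goods balance = 59.1 - 132.5 = -73.4
Services balance = 53.9 - 25.5 = 28.4
Trade balance (goods + services) = -73.4 + 28.4 = -45.0
Net primary income = 27.5 - 34.7 = -7.2
Net secondary income = 3.1 - 7.9 = -4.8
Current account = -45.0 + (-7.2) + (-4.8) = -57.0
Financial account = -(-57.0) = 57.0

57.0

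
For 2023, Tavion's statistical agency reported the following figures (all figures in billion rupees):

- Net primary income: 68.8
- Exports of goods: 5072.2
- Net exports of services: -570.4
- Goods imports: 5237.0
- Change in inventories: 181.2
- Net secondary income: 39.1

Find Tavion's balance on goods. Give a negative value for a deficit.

-164.8

Goods balance = 5072.2 - 5237.0 = -164.8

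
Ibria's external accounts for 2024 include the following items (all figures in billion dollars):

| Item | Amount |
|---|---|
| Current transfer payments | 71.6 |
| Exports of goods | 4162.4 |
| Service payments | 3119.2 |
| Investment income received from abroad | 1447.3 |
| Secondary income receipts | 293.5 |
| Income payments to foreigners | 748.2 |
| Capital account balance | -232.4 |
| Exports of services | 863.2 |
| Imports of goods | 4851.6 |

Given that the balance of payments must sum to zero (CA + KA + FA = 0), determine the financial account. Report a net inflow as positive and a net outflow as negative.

Goods balance = 4162.4 - 4851.6 = -689.2
Services balance = 863.2 - 3119.2 = -2256.0
Trade balance (goods + services) = -689.2 + (-2256.0) = -2945.2
Net primary income = 1447.3 - 748.2 = 699.1
Net secondary income = 293.5 - 71.6 = 221.9
Current account = -2945.2 + 699.1 + 221.9 = -2024.2
Financial account = -(-2024.2 + (-232.4)) = 2256.6

2256.6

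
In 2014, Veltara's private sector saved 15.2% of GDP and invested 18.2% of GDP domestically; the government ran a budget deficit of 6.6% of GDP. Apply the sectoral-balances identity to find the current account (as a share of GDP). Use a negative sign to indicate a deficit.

By the sectoral-balances identity, CA = (S_private - I) + (T - G).
Private balance = 15.2 - 18.2 = -3.0
Government balance (T - G) = -6.6
CA = -3.0 + (-6.6) = -9.6

-9.6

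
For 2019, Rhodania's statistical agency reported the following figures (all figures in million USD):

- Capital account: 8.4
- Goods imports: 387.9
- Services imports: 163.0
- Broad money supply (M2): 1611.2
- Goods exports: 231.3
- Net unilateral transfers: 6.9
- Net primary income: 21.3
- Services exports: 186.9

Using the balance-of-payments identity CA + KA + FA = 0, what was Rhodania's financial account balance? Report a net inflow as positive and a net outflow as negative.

96.1

Goods balance = 231.3 - 387.9 = -156.6
Services balance = 186.9 - 163.0 = 23.9
Trade balance (goods + services) = -156.6 + 23.9 = -132.7
Net primary income = 21.3
Net secondary income = 6.9
Current account = -132.7 + 21.3 + 6.9 = -104.5
Financial account = -(-104.5 + 8.4) = 96.1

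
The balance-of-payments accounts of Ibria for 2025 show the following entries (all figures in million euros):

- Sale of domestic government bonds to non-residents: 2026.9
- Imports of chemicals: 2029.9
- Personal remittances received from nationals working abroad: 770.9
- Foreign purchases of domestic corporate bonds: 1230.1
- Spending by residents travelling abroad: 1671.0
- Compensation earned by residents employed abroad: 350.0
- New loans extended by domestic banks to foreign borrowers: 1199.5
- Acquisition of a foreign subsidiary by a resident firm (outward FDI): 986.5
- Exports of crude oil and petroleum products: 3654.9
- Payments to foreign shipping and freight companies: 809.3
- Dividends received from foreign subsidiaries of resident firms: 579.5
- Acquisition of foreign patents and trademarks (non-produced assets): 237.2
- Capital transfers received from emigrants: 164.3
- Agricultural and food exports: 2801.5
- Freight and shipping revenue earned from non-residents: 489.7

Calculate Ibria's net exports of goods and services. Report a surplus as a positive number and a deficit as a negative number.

Goods: 2801.5 - 2029.9 + 3654.9 = 4426.5
Services: 489.7 - 809.3 - 1671.0 = -1990.6
Trade balance = 4426.5 + (-1990.6) = 2435.9
(Excluded from the trade balance — financial account: sale of domestic government bonds to non-residents 2026.9, foreign purchases of domestic corporate bonds 1230.1, new loans extended by domestic banks to foreign borrowers 1199.5, acquisition of a foreign subsidiary by a resident firm (outward FDI) 986.5; secondary income: personal remittances received from nationals working abroad 770.9; primary income: compensation earned by residents employed abroad 350.0, dividends received from foreign subsidiaries of resident firms 579.5; capital account: acquisition of foreign patents and trademarks (non-produced assets) 237.2, capital transfers received from emigrants 164.3.)

2435.9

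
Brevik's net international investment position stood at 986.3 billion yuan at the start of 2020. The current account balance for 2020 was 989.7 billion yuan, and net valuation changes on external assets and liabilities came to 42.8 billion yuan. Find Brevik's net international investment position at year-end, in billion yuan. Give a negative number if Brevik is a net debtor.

Change in NIIP = current account + net valuation change = 989.7 + 42.8 = 1032.5
End-of-year NIIP = 986.3 + 1032.5 = 2018.8

2018.8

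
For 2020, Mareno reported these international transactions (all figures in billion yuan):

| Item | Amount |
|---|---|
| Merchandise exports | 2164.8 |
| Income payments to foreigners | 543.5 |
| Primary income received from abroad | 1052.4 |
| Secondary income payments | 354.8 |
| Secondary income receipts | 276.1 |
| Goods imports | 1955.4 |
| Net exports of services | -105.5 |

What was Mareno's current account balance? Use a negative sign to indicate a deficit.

Goods balance = 2164.8 - 1955.4 = 209.4
Services balance = -105.5
Trade balance (goods + services) = 209.4 + (-105.5) = 103.9
Net primary income = 1052.4 - 543.5 = 508.9
Net secondary income = 276.1 - 354.8 = -78.7
Current account = 103.9 + 508.9 + (-78.7) = 534.1

534.1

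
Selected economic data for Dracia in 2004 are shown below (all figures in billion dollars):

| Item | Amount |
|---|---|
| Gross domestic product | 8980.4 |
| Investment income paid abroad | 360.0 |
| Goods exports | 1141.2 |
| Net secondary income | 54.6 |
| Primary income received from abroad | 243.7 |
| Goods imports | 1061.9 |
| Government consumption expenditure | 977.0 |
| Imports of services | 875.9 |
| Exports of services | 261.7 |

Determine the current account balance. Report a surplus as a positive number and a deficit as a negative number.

-596.6

Goods balance = 1141.2 - 1061.9 = 79.3
Services balance = 261.7 - 875.9 = -614.2
Trade balance (goods + services) = 79.3 + (-614.2) = -534.9
Net primary income = 243.7 - 360.0 = -116.3
Net secondary income = 54.6
Current account = -534.9 + (-116.3) + 54.6 = -596.6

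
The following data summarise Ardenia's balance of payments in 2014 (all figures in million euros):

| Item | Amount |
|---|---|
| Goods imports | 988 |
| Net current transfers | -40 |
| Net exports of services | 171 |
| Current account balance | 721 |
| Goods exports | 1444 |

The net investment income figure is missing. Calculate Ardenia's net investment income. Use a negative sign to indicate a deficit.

134

Current account = goods balance + services balance + net primary income + net secondary income
Sum of the known components = 587
Net investment income = CA - (known components) = 721 - 587 = 134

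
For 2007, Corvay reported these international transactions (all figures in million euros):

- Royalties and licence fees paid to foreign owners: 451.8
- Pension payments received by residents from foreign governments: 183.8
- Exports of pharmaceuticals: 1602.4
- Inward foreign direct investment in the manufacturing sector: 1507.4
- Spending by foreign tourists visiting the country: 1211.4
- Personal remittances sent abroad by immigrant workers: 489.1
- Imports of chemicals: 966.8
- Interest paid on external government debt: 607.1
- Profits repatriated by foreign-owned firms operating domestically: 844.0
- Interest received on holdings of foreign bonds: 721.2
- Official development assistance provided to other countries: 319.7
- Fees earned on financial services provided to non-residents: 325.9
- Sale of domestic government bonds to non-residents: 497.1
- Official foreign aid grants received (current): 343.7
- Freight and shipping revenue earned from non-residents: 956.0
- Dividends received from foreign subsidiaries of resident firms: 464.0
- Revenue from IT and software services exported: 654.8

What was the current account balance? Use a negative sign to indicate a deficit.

2784.7

Goods: -966.8 + 1602.4 = 635.6
Services: -451.8 + 325.9 + 1211.4 + 654.8 + 956.0 = 2696.3
Primary income: 464.0 - 844.0 + 721.2 - 607.1 = -265.9
Secondary income: 343.7 + 183.8 - 489.1 - 319.7 = -281.3
Current account = 635.6 + 2696.3 + (-265.9) + (-281.3) = 2784.7
(Excluded from the current account — financial account: inward foreign direct investment in the manufacturing sector 1507.4, sale of domestic government bonds to non-residents 497.1.)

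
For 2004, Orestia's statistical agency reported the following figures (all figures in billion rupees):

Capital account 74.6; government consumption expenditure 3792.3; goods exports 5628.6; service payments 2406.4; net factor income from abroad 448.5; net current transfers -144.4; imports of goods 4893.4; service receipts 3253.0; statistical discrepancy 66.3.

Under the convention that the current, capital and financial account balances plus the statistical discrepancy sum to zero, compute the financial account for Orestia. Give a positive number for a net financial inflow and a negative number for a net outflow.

-2026.8

Goods balance = 5628.6 - 4893.4 = 735.2
Services balance = 3253.0 - 2406.4 = 846.6
Trade balance (goods + services) = 735.2 + 846.6 = 1581.8
Net primary income = 448.5
Net secondary income = -144.4
Current account = 1581.8 + 448.5 + (-144.4) = 1885.9
Financial account = -(1885.9 + 74.6 + 66.3) = -2026.8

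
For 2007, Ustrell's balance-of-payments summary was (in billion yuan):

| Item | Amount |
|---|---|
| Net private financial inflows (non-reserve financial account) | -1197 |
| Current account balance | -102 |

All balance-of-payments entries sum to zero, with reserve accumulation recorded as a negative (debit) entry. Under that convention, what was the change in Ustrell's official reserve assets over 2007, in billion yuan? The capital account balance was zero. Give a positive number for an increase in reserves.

Official reserve transactions balance = -((-102) + (-1197)) = 1299
An accumulation of reserves is recorded as a debit (negative entry), so the change in the stock of reserves is the negative of that balance.
Change in official reserves = -(1299) = -1299

-1299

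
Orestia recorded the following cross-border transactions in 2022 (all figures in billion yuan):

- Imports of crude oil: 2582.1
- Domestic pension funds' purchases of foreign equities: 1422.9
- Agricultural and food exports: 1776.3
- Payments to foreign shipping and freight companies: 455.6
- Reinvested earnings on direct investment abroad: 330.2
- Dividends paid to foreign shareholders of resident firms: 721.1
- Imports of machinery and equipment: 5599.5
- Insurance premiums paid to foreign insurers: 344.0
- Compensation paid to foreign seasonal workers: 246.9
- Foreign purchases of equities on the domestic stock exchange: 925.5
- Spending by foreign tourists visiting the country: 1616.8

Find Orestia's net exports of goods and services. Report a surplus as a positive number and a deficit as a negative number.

-5588.1

Goods: -2582.1 - 5599.5 + 1776.3 = -6405.3
Services: 1616.8 - 344.0 - 455.6 = 817.2
Trade balance = -6405.3 + 817.2 = -5588.1
(Excluded from the trade balance — financial account: domestic pension funds' purchases of foreign equities 1422.9, foreign purchases of equities on the domestic stock exchange 925.5; primary income: reinvested earnings on direct investment abroad 330.2, dividends paid to foreign shareholders of resident firms 721.1, compensation paid to foreign seasonal workers 246.9.)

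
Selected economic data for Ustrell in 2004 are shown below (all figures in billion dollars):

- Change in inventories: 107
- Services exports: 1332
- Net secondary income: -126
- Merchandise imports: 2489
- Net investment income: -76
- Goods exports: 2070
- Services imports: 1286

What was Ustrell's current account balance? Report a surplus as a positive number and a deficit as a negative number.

-575

Goods balance = 2070 - 2489 = -419
Services balance = 1332 - 1286 = 46
Trade balance (goods + services) = -419 + 46 = -373
Net primary income = -76
Net secondary income = -126
Current account = -373 + (-76) + (-126) = -575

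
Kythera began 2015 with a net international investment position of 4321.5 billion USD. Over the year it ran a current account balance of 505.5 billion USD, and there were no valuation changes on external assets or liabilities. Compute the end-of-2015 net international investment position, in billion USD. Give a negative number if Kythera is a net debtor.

With no valuation effects, change in NIIP = current account = 505.5
End-of-year NIIP = 4321.5 + 505.5 = 4827.0

4827.0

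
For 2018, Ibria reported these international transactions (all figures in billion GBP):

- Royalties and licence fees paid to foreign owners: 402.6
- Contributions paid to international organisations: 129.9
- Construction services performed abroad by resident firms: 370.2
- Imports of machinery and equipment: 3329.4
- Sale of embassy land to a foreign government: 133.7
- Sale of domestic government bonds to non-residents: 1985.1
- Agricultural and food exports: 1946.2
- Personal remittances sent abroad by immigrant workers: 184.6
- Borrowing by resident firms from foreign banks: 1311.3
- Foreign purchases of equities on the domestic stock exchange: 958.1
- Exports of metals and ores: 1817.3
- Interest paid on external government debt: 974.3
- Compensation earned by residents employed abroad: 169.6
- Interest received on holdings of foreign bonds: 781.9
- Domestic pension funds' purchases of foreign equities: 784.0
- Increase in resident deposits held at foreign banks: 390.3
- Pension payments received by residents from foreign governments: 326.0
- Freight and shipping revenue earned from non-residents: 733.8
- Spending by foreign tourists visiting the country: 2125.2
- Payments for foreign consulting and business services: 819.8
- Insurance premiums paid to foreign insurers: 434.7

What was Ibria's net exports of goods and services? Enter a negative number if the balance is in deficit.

2006.2

Goods: 1817.3 - 3329.4 + 1946.2 = 434.1
Services: 733.8 - 402.6 + 370.2 - 819.8 - 434.7 + 2125.2 = 1572.1
Trade balance = 434.1 + 1572.1 = 2006.2
(Excluded from the trade balance — secondary income: contributions paid to international organisations 129.9, personal remittances sent abroad by immigrant workers 184.6, pension payments received by residents from foreign governments 326.0; capital account: sale of embassy land to a foreign government 133.7; financial account: sale of domestic government bonds to non-residents 1985.1, borrowing by resident firms from foreign banks 1311.3, foreign purchases of equities on the domestic stock exchange 958.1, domestic pension funds' purchases of foreign equities 784.0, increase in resident deposits held at foreign banks 390.3; primary income: interest paid on external government debt 974.3, compensation earned by residents employed abroad 169.6, interest received on holdings of foreign bonds 781.9.)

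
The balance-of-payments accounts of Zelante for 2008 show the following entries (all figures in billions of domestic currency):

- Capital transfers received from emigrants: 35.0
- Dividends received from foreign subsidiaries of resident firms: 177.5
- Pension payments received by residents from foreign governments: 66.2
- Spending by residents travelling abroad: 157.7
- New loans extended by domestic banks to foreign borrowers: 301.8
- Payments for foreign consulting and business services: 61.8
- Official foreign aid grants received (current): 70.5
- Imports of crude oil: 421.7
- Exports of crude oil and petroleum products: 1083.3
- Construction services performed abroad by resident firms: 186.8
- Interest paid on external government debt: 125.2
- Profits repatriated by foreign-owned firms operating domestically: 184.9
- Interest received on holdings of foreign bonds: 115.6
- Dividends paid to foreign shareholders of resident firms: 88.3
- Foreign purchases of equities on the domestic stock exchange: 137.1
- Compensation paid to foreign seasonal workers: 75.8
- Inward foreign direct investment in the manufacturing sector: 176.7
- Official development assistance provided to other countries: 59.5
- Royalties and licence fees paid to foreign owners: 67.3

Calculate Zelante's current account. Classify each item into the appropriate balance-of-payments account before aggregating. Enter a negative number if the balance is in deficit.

Goods: -421.7 + 1083.3 = 661.6
Services: 186.8 - 67.3 - 61.8 - 157.7 = -100.0
Primary income: 177.5 - 75.8 - 88.3 - 125.2 + 115.6 - 184.9 = -181.1
Secondary income: 66.2 - 59.5 + 70.5 = 77.2
Current account = 661.6 + (-100.0) + (-181.1) + 77.2 = 457.7
(Excluded from the current account — capital account: capital transfers received from emigrants 35.0; financial account: new loans extended by domestic banks to foreign borrowers 301.8, foreign purchases of equities on the domestic stock exchange 137.1, inward foreign direct investment in the manufacturing sector 176.7.)

457.7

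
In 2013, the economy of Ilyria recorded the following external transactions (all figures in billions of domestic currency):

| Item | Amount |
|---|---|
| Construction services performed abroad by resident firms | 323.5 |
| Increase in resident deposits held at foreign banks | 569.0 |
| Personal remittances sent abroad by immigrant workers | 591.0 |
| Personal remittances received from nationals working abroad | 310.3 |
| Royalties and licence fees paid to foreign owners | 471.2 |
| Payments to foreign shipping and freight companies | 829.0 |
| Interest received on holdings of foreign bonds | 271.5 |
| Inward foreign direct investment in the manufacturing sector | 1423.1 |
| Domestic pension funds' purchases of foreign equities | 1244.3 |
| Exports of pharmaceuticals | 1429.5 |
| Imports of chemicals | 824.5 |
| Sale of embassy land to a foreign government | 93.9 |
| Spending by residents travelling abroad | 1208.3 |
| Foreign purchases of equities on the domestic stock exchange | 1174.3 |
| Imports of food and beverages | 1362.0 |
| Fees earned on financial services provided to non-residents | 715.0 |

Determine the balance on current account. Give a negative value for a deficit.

-2236.2

Goods: -1362.0 - 824.5 + 1429.5 = -757.0
Services: 323.5 - 471.2 - 1208.3 - 829.0 + 715.0 = -1470.0
Primary income: 271.5
Secondary income: 310.3 - 591.0 = -280.7
Current account = (-757.0) + (-1470.0) + 271.5 + (-280.7) = -2236.2
(Excluded from the current account — financial account: increase in resident deposits held at foreign banks 569.0, inward foreign direct investment in the manufacturing sector 1423.1, domestic pension funds' purchases of foreign equities 1244.3, foreign purchases of equities on the domestic stock exchange 1174.3; capital account: sale of embassy land to a foreign government 93.9.)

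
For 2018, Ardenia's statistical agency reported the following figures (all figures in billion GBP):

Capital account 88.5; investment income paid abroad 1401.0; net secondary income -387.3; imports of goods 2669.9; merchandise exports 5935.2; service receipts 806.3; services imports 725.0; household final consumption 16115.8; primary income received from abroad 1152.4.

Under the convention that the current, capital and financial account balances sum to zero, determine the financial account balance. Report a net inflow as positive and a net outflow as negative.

-2799.2

Goods balance = 5935.2 - 2669.9 = 3265.3
Services balance = 806.3 - 725.0 = 81.3
Trade balance (goods + services) = 3265.3 + 81.3 = 3346.6
Net primary income = 1152.4 - 1401.0 = -248.6
Net secondary income = -387.3
Current account = 3346.6 + (-248.6) + (-387.3) = 2710.7
Financial account = -(2710.7 + 88.5) = -2799.2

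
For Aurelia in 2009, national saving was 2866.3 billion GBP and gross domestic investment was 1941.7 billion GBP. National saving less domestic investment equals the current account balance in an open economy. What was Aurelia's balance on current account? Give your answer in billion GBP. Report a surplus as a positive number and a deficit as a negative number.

924.6

S - I = CA (net lending to the rest of the world).
CA = S - I = 2866.3 - 1941.7 = 924.6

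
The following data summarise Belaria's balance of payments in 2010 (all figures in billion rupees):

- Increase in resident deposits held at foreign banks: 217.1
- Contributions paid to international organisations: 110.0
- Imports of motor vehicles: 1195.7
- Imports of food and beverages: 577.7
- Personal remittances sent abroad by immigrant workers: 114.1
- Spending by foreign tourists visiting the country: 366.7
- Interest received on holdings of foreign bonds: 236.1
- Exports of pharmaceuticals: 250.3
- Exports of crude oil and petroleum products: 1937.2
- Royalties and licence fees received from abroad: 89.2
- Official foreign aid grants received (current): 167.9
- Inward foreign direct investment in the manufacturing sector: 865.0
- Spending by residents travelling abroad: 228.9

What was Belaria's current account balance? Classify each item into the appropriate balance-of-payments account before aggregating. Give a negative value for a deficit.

821.0

Goods: -577.7 + 1937.2 + 250.3 - 1195.7 = 414.1
Services: -228.9 + 89.2 + 366.7 = 227.0
Primary income: 236.1
Secondary income: 167.9 - 110.0 - 114.1 = -56.2
Current account = 414.1 + 227.0 + 236.1 + (-56.2) = 821.0
(Excluded from the current account — financial account: increase in resident deposits held at foreign banks 217.1, inward foreign direct investment in the manufacturing sector 865.0.)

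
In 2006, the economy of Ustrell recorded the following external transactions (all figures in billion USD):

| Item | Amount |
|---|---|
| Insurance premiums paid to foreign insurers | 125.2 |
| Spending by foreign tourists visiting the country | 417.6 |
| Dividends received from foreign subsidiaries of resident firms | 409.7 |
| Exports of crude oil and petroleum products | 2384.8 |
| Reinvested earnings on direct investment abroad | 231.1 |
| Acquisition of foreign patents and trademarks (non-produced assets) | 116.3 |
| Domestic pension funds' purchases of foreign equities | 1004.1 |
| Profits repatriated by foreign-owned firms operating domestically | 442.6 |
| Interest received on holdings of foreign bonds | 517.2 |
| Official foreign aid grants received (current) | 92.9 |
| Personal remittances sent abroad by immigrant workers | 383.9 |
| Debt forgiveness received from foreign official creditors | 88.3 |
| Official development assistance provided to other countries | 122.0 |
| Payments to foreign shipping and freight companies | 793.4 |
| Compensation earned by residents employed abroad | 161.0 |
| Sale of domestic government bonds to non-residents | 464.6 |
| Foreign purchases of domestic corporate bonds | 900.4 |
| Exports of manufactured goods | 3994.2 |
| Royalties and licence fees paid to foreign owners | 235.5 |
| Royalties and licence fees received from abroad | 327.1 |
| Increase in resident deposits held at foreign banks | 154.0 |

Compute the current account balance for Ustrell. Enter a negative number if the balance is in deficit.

Goods: 2384.8 + 3994.2 = 6379.0
Services: 417.6 - 235.5 - 125.2 + 327.1 - 793.4 = -409.4
Primary income: 231.1 + 517.2 + 161.0 - 442.6 + 409.7 = 876.4
Secondary income: -383.9 + 92.9 - 122.0 = -413.0
Current account = 6379.0 + (-409.4) + 876.4 + (-413.0) = 6433.0
(Excluded from the current account — capital account: acquisition of foreign patents and trademarks (non-produced assets) 116.3, debt forgiveness received from foreign official creditors 88.3; financial account: domestic pension funds' purchases of foreign equities 1004.1, sale of domestic government bonds to non-residents 464.6, foreign purchases of domestic corporate bonds 900.4, increase in resident deposits held at foreign banks 154.0.)

6433.0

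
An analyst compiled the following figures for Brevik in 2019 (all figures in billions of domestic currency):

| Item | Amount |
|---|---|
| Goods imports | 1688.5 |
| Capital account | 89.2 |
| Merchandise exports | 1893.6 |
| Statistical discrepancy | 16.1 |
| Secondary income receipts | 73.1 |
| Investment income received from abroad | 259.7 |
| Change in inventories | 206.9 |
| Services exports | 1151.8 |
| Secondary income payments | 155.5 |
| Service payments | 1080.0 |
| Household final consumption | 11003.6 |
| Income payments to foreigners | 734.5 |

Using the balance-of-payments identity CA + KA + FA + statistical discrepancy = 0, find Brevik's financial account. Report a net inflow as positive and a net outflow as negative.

175.0

Goods balance = 1893.6 - 1688.5 = 205.1
Services balance = 1151.8 - 1080.0 = 71.8
Trade balance (goods + services) = 205.1 + 71.8 = 276.9
Net primary income = 259.7 - 734.5 = -474.8
Net secondary income = 73.1 - 155.5 = -82.4
Current account = 276.9 + (-474.8) + (-82.4) = -280.3
Financial account = -(-280.3 + 89.2 + 16.1) = 175.0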